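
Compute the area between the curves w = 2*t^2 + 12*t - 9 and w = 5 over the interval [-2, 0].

140/3

On [-2, 0], (2*t^2 + 12*t - 9) - (5) = 2*t^2 + 12*t - 14 is ≤ 0 throughout, so the area is a single integral of |2*t^2 + 12*t - 14|.
∫[-2,0] (2*t^2 + 12*t - 14) dt = -140/3; the area of that piece is 140/3.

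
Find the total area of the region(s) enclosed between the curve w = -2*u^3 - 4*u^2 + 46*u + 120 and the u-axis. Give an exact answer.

5137/6

The curve meets the u-axis where -2*u^3 - 4*u^2 + 46*u + 120 = 0, i.e. -2*(u - 5)*(u + 3)*(u + 4) = 0, at u = -4, -3, 5.
On [-4, -3] the curve lies below the axis; ∫[-4,-3] (-2*u^3 - 4*u^2 + 46*u + 120) du = -17/6, giving area 17/6.
On [-3, 5] the curve lies above the axis; ∫[-3,5] (-2*u^3 - 4*u^2 + 46*u + 120) du = 2560/3, giving area 2560/3.
Total area = 17/6 + 2560/3 = 5137/6.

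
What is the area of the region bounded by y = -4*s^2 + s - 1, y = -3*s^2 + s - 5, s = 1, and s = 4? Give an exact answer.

The difference (-4*s^2 + s - 1) - (-3*s^2 + s - 5) = -s^2 + 4 changes sign at s = 2 inside [1, 4], so split the integral there.
∫[1,2] (-s^2 + 4) ds = 5/3.
∫[2,4] (-s^2 + 4) ds = -32/3; the area of that piece is 32/3.
Total area = 5/3 + 32/3 = 37/3.

37/3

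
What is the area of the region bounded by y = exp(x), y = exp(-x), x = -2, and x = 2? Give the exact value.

-4 + 2*exp(-2) + 2*exp(2)

The difference (exp(x)) - (exp(-x)) = exp(x) - exp(-x) changes sign at x = 0 inside [-2, 2], so split the integral there.
∫[-2,0] (exp(x) - exp(-x)) dx = -exp(2) - exp(-2) + 2; the area of that piece is -2 + exp(-2) + exp(2).
∫[0,2] (exp(x) - exp(-x)) dx = -2 + exp(-2) + exp(2).
Total area = (-2 + exp(-2) + exp(2)) + (-2 + exp(-2) + exp(2)) = -4 + 2*exp(-2) + 2*exp(2).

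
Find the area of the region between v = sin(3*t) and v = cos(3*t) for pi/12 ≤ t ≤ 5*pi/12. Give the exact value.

On [pi/12, 5*pi/12], (sin(3*t)) - (cos(3*t)) = sin(3*t) - cos(3*t) is ≥ 0 throughout, so the area is a single integral of |sin(3*t) - cos(3*t)|.
∫[pi/12,5*pi/12] (sin(3*t) - cos(3*t)) dt = 2*sqrt(2)/3.

2*sqrt(2)/3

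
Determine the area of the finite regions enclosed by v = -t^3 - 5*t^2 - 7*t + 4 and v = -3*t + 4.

71/6

Set the curves equal: -t^3 - 5*t^2 - 7*t + 4 = -3*t + 4, so -t^3 - 5*t^2 - 4*t = 0, which factors as -t*(t + 1)*(t + 4) = 0. The curves meet at t = -4, -1, 0.
On [-4, -1], v = -3*t + 4 is on top; that piece has area ∫[-4,-1] (-(-t^3 - 5*t^2 - 4*t)) dt = 45/4.
On [-1, 0], v = -t^3 - 5*t^2 - 7*t + 4 is on top; that piece has area ∫[-1,0] (-t^3 - 5*t^2 - 4*t) dt = 7/12.
Total enclosed area = 45/4 + 7/12 = 71/6.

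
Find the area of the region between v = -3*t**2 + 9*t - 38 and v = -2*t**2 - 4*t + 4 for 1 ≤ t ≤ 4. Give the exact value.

99/2

On [1, 4], (-3*t**2 + 9*t - 38) - (-2*t**2 - 4*t + 4) = -t**2 + 13*t - 42 is ≤ 0 throughout, so the area is a single integral of |-t**2 + 13*t - 42|.
∫[1,4] (-t**2 + 13*t - 42) dt = -99/2; the area of that piece is 99/2.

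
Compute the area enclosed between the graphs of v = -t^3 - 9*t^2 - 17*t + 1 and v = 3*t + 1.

Set the curves equal: -t^3 - 9*t^2 - 17*t + 1 = 3*t + 1, so -t^3 - 9*t^2 - 20*t = 0, which factors as -t*(t + 4)*(t + 5) = 0. The curves meet at t = -5, -4, 0.
On [-5, -4], v = 3*t + 1 is on top; that piece has area ∫[-5,-4] (-(-t^3 - 9*t^2 - 20*t)) dt = 3/4.
On [-4, 0], v = -t^3 - 9*t^2 - 17*t + 1 is on top; that piece has area ∫[-4,0] (-t^3 - 9*t^2 - 20*t) dt = 32.
Total enclosed area = 3/4 + 32 = 131/4.

131/4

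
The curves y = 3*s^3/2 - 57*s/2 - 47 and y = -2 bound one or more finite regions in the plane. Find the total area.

1551/4

Set the curves equal: 3*s^3/2 - 57*s/2 - 47 = -2, so 3*s^3/2 - 57*s/2 - 45 = 0, which factors as 3*(s - 5)*(s + 2)*(s + 3)/2 = 0. The curves meet at s = -3, -2, 5.
On [-3, -2], y = 3*s^3/2 - 57*s/2 - 47 is on top; that piece has area ∫[-3,-2] (3*s^3/2 - 57*s/2 - 45) ds = 15/8.
On [-2, 5], y = -2 is on top; that piece has area ∫[-2,5] (-(3*s^3/2 - 57*s/2 - 45)) ds = 3087/8.
Total enclosed area = 15/8 + 3087/8 = 1551/4.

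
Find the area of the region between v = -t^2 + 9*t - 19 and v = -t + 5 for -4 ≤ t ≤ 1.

On [-4, 1], (-t^2 + 9*t - 19) - (-t + 5) = -t^2 + 10*t - 24 is ≤ 0 throughout, so the area is a single integral of |-t^2 + 10*t - 24|.
∫[-4,1] (-t^2 + 10*t - 24) dt = -650/3; the area of that piece is 650/3.

650/3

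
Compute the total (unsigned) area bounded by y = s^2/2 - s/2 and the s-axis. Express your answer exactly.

1/12

The curve meets the s-axis where s^2/2 - s/2 = 0, i.e. s*(s - 1)/2 = 0, at s = 0, 1.
On [0, 1] the curve lies below the axis; ∫[0,1] (s^2/2 - s/2) ds = -1/12, giving area 1/12.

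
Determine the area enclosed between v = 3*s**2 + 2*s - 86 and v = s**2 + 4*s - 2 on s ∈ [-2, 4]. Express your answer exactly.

On [-2, 4], (3*s**2 + 2*s - 86) - (s**2 + 4*s - 2) = 2*s**2 - 2*s - 84 is ≤ 0 throughout, so the area is a single integral of |2*s**2 - 2*s - 84|.
∫[-2,4] (2*s**2 - 2*s - 84) ds = -468; the area of that piece is 468.

468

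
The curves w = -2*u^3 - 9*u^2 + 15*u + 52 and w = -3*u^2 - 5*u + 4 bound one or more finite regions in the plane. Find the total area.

407/2

Set the curves equal: -2*u^3 - 9*u^2 + 15*u + 52 = -3*u^2 - 5*u + 4, so -2*u^3 - 6*u^2 + 20*u + 48 = 0, which factors as -2*(u - 3)*(u + 2)*(u + 4) = 0. The curves meet at u = -4, -2, 3.
On [-4, -2], w = -3*u^2 - 5*u + 4 is on top; that piece has area ∫[-4,-2] (-(-2*u^3 - 6*u^2 + 20*u + 48)) du = 16.
On [-2, 3], w = -2*u^3 - 9*u^2 + 15*u + 52 is on top; that piece has area ∫[-2,3] (-2*u^3 - 6*u^2 + 20*u + 48) du = 375/2.
Total enclosed area = 16 + 375/2 = 407/2.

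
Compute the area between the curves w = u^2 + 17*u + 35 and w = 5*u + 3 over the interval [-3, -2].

On [-3, -2], (u^2 + 17*u + 35) - (5*u + 3) = u^2 + 12*u + 32 is ≥ 0 throughout, so the area is a single integral of |u^2 + 12*u + 32|.
∫[-3,-2] (u^2 + 12*u + 32) du = 25/3.

25/3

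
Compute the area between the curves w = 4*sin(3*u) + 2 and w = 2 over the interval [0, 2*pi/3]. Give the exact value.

The difference (4*sin(3*u) + 2) - (2) = 4*sin(3*u) changes sign at u = pi/3 inside [0, 2*pi/3], so split the integral there.
∫[0,pi/3] (4*sin(3*u)) du = 8/3.
∫[pi/3,2*pi/3] (4*sin(3*u)) du = -8/3; the area of that piece is 8/3.
Total area = 8/3 + 8/3 = 16/3.

16/3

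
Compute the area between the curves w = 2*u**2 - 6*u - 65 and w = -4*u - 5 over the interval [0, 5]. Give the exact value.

725/3

On [0, 5], (2*u**2 - 6*u - 65) - (-4*u - 5) = 2*u**2 - 2*u - 60 is ≤ 0 throughout, so the area is a single integral of |2*u**2 - 2*u - 60|.
∫[0,5] (2*u**2 - 2*u - 60) du = -725/3; the area of that piece is 725/3.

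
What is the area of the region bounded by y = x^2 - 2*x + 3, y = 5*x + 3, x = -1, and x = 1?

The difference (x^2 - 2*x + 3) - (5*x + 3) = x^2 - 7*x changes sign at x = 0 inside [-1, 1], so split the integral there.
∫[-1,0] (x^2 - 7*x) dx = 23/6.
∫[0,1] (x^2 - 7*x) dx = -19/6; the area of that piece is 19/6.
Total area = 23/6 + 19/6 = 7.

7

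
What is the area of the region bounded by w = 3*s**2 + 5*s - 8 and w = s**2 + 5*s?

Set the curves equal: 3*s**2 + 5*s - 8 = s**2 + 5*s, so 2*s**2 - 8 = 0, which factors as 2*(s - 2)*(s + 2) = 0. The curves meet at s = -2, 2.
On [-2, 2], w = s**2 + 5*s is on top; that piece has area ∫[-2,2] (-(2*s**2 - 8)) ds = 64/3.

64/3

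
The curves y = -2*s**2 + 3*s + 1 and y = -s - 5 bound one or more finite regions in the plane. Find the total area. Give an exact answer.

64/3

Set the curves equal: -2*s**2 + 3*s + 1 = -s - 5, so -2*s**2 + 4*s + 6 = 0, which factors as -2*(s - 3)*(s + 1) = 0. The curves meet at s = -1, 3.
On [-1, 3], y = -2*s**2 + 3*s + 1 is on top; that piece has area ∫[-1,3] (-2*s**2 + 4*s + 6) ds = 64/3.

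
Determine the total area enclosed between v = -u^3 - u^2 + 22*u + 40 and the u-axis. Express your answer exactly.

The curve meets the u-axis where -u^3 - u^2 + 22*u + 40 = 0, i.e. -(u - 5)*(u + 2)*(u + 4) = 0, at u = -4, -2, 5.
On [-4, -2] the curve lies below the axis; ∫[-4,-2] (-u^3 - u^2 + 22*u + 40) du = -32/3, giving area 32/3.
On [-2, 5] the curve lies above the axis; ∫[-2,5] (-u^3 - u^2 + 22*u + 40) du = 3773/12, giving area 3773/12.
Total area = 32/3 + 3773/12 = 3901/12.

3901/12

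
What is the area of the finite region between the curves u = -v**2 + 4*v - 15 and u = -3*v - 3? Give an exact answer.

Both boundary curves give u as a function of v, so integrate with respect to v. Setting them equal: -v**2 + 7*v - 12 = 0, i.e. -(v - 4)*(v - 3) = 0, so they meet at v = 3, 4.
For v in [3, 4], u = -v**2 + 4*v - 15 is on the right; area = ∫[3,4] (-v**2 + 7*v - 12) dv = 1/6.

1/6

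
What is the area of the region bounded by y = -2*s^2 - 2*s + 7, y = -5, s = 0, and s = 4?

The difference (-2*s^2 - 2*s + 7) - (-5) = -2*s^2 - 2*s + 12 changes sign at s = 2 inside [0, 4], so split the integral there.
∫[0,2] (-2*s^2 - 2*s + 12) ds = 44/3.
∫[2,4] (-2*s^2 - 2*s + 12) ds = -76/3; the area of that piece is 76/3.
Total area = 44/3 + 76/3 = 40.

40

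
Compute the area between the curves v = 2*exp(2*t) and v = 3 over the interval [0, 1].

-5 - 7*log(2)/2 + log(6)/2 + 5*log(3)/2 + exp(2)

The difference (2*exp(2*t)) - (3) = 2*exp(2*t) - 3 changes sign at t = -log(2)/2 + log(3)/2 inside [0, 1], so split the integral there.
∫[0,-log(2)/2 + log(3)/2] (2*exp(2*t) - 3) dt = log(2*sqrt(6)/9) + 1/2; the area of that piece is -1/2 + log(3*sqrt(6)/4).
∫[-log(2)/2 + log(3)/2,1] (2*exp(2*t) - 3) dt = -9/2 - 3*log(2)/2 + 3*log(3)/2 + exp(2).
Total area = (-1/2 + log(3*sqrt(6)/4)) + (-9/2 - 3*log(2)/2 + 3*log(3)/2 + exp(2)) = -5 - 7*log(2)/2 + log(6)/2 + 5*log(3)/2 + exp(2).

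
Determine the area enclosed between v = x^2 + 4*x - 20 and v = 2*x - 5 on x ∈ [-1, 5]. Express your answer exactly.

184/3

The difference (x^2 + 4*x - 20) - (2*x - 5) = x^2 + 2*x - 15 changes sign at x = 3 inside [-1, 5], so split the integral there.
∫[-1,3] (x^2 + 2*x - 15) dx = -128/3; the area of that piece is 128/3.
∫[3,5] (x^2 + 2*x - 15) dx = 56/3.
Total area = 128/3 + 56/3 = 184/3.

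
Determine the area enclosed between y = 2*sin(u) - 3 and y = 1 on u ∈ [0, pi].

-4 + 4*pi

On [0, pi], (2*sin(u) - 3) - (1) = 2*sin(u) - 4 is ≤ 0 throughout, so the area is a single integral of |2*sin(u) - 4|.
∫[0,pi] (2*sin(u) - 4) du = 4 - 4*pi; the area of that piece is -4 + 4*pi.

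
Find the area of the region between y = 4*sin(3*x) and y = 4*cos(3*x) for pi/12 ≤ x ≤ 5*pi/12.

8*sqrt(2)/3

On [pi/12, 5*pi/12], (4*sin(3*x)) - (4*cos(3*x)) = 4*sin(3*x) - 4*cos(3*x) is ≥ 0 throughout, so the area is a single integral of |4*sin(3*x) - 4*cos(3*x)|.
∫[pi/12,5*pi/12] (4*sin(3*x) - 4*cos(3*x)) dx = 8*sqrt(2)/3.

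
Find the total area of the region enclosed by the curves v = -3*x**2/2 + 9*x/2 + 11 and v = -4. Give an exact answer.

Set the curves equal: -3*x**2/2 + 9*x/2 + 11 = -4, so -3*x**2/2 + 9*x/2 + 15 = 0, which factors as -3*(x - 5)*(x + 2)/2 = 0. The curves meet at x = -2, 5.
On [-2, 5], v = -3*x**2/2 + 9*x/2 + 11 is on top; that piece has area ∫[-2,5] (-3*x**2/2 + 9*x/2 + 15) dx = 343/4.

343/4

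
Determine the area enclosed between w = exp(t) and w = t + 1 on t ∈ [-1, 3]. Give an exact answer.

-8 - exp(-1) + exp(3)

On [-1, 3], (exp(t)) - (t + 1) = -t + exp(t) - 1 is ≥ 0 throughout, so the area is a single integral of |-t + exp(t) - 1|.
∫[-1,3] (-t + exp(t) - 1) dt = -8 - exp(-1) + exp(3).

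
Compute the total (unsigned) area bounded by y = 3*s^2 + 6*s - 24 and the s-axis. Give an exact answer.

The curve meets the s-axis where 3*s^2 + 6*s - 24 = 0, i.e. 3*(s - 2)*(s + 4) = 0, at s = -4, 2.
On [-4, 2] the curve lies below the axis; ∫[-4,2] (3*s^2 + 6*s - 24) ds = -108, giving area 108.

108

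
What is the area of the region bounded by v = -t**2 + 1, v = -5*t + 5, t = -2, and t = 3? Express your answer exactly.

The difference (-t**2 + 1) - (-5*t + 5) = -t**2 + 5*t - 4 changes sign at t = 1 inside [-2, 3], so split the integral there.
∫[-2,1] (-t**2 + 5*t - 4) dt = -45/2; the area of that piece is 45/2.
∫[1,3] (-t**2 + 5*t - 4) dt = 10/3.
Total area = 45/2 + 10/3 = 155/6.

155/6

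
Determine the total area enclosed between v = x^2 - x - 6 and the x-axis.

The curve meets the x-axis where x^2 - x - 6 = 0, i.e. (x - 3)*(x + 2) = 0, at x = -2, 3.
On [-2, 3] the curve lies below the axis; ∫[-2,3] (x^2 - x - 6) dx = -125/6, giving area 125/6.

125/6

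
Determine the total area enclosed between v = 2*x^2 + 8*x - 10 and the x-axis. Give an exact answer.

72

The curve meets the x-axis where 2*x^2 + 8*x - 10 = 0, i.e. 2*(x - 1)*(x + 5) = 0, at x = -5, 1.
On [-5, 1] the curve lies below the axis; ∫[-5,1] (2*x^2 + 8*x - 10) dx = -72, giving area 72.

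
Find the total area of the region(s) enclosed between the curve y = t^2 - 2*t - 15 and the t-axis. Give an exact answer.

256/3

The curve meets the t-axis where t^2 - 2*t - 15 = 0, i.e. (t - 5)*(t + 3) = 0, at t = -3, 5.
On [-3, 5] the curve lies below the axis; ∫[-3,5] (t^2 - 2*t - 15) dt = -256/3, giving area 256/3.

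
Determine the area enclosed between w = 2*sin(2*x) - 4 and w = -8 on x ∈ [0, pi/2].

2 + 2*pi

On [0, pi/2], (2*sin(2*x) - 4) - (-8) = 2*sin(2*x) + 4 is ≥ 0 throughout, so the area is a single integral of |2*sin(2*x) + 4|.
∫[0,pi/2] (2*sin(2*x) + 4) dx = 2 + 2*pi.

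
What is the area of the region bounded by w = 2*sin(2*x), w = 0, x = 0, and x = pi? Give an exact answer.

The difference (2*sin(2*x)) - (0) = 2*sin(2*x) changes sign at x = pi/2 inside [0, pi], so split the integral there.
∫[0,pi/2] (2*sin(2*x)) dx = 2.
∫[pi/2,pi] (2*sin(2*x)) dx = -2; the area of that piece is 2.
Total area = 2 + 2 = 4.

4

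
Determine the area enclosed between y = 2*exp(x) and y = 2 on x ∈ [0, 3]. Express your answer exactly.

On [0, 3], (2*exp(x)) - (2) = 2*exp(x) - 2 is ≥ 0 throughout, so the area is a single integral of |2*exp(x) - 2|.
∫[0,3] (2*exp(x) - 2) dx = -8 + 2*exp(3).

-8 + 2*exp(3)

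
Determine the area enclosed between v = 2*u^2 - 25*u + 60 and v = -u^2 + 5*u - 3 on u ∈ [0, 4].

86

The difference (2*u^2 - 25*u + 60) - (-u^2 + 5*u - 3) = 3*u^2 - 30*u + 63 changes sign at u = 3 inside [0, 4], so split the integral there.
∫[0,3] (3*u^2 - 30*u + 63) du = 81.
∫[3,4] (3*u^2 - 30*u + 63) du = -5; the area of that piece is 5.
Total area = 81 + 5 = 86.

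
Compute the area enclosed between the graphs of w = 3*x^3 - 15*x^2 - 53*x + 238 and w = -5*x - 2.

Set the curves equal: 3*x^3 - 15*x^2 - 53*x + 238 = -5*x - 2, so 3*x^3 - 15*x^2 - 48*x + 240 = 0, which factors as 3*(x - 5)*(x - 4)*(x + 4) = 0. The curves meet at x = -4, 4, 5.
On [-4, 4], w = 3*x^3 - 15*x^2 - 53*x + 238 is on top; that piece has area ∫[-4,4] (3*x^3 - 15*x^2 - 48*x + 240) dx = 1280.
On [4, 5], w = -5*x - 2 is on top; that piece has area ∫[4,5] (-(3*x^3 - 15*x^2 - 48*x + 240)) dx = 17/4.
Total enclosed area = 1280 + 17/4 = 5137/4.

5137/4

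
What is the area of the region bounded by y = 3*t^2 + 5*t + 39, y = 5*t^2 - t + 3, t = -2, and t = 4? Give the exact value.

On [-2, 4], (3*t^2 + 5*t + 39) - (5*t^2 - t + 3) = -2*t^2 + 6*t + 36 is ≥ 0 throughout, so the area is a single integral of |-2*t^2 + 6*t + 36|.
∫[-2,4] (-2*t^2 + 6*t + 36) dt = 204.

204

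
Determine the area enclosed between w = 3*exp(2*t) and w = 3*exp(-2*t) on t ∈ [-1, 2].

-6 + 3*exp(-4)/2 + 3*exp(-2)/2 + 3*exp(2)/2 + 3*exp(4)/2

The difference (3*exp(2*t)) - (3*exp(-2*t)) = 3*exp(2*t) - 3*exp(-2*t) changes sign at t = 0 inside [-1, 2], so split the integral there.
∫[-1,0] (3*exp(2*t) - 3*exp(-2*t)) dt = -3*exp(2)/2 - 3*exp(-2)/2 + 3; the area of that piece is -3 + 3*exp(-2)/2 + 3*exp(2)/2.
∫[0,2] (3*exp(2*t) - 3*exp(-2*t)) dt = -3 + 3*exp(-4)/2 + 3*exp(4)/2.
Total area = (-3 + 3*exp(-2)/2 + 3*exp(2)/2) + (-3 + 3*exp(-4)/2 + 3*exp(4)/2) = -6 + 3*exp(-4)/2 + 3*exp(-2)/2 + 3*exp(2)/2 + 3*exp(4)/2.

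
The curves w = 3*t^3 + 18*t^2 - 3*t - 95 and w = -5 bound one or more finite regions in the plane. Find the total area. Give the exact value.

1221/4

Set the curves equal: 3*t^3 + 18*t^2 - 3*t - 95 = -5, so 3*t^3 + 18*t^2 - 3*t - 90 = 0, which factors as 3*(t - 2)*(t + 3)*(t + 5) = 0. The curves meet at t = -5, -3, 2.
On [-5, -3], w = 3*t^3 + 18*t^2 - 3*t - 95 is on top; that piece has area ∫[-5,-3] (3*t^3 + 18*t^2 - 3*t - 90) dt = 24.
On [-3, 2], w = -5 is on top; that piece has area ∫[-3,2] (-(3*t^3 + 18*t^2 - 3*t - 90)) dt = 1125/4.
Total enclosed area = 24 + 1125/4 = 1221/4.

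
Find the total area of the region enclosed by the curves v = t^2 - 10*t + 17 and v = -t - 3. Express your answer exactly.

1/6

Set the curves equal: t^2 - 10*t + 17 = -t - 3, so t^2 - 9*t + 20 = 0, which factors as (t - 5)*(t - 4) = 0. The curves meet at t = 4, 5.
On [4, 5], v = -t - 3 is on top; that piece has area ∫[4,5] (-(t^2 - 9*t + 20)) dt = 1/6.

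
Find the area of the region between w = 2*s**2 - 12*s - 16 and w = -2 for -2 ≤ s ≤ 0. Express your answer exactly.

The difference (2*s**2 - 12*s - 16) - (-2) = 2*s**2 - 12*s - 14 changes sign at s = -1 inside [-2, 0], so split the integral there.
∫[-2,-1] (2*s**2 - 12*s - 14) ds = 26/3.
∫[-1,0] (2*s**2 - 12*s - 14) ds = -22/3; the area of that piece is 22/3.
Total area = 26/3 + 22/3 = 16.

16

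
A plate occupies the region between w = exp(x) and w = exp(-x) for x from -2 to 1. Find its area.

The difference (exp(x)) - (exp(-x)) = exp(x) - exp(-x) changes sign at x = 0 inside [-2, 1], so split the integral there.
∫[-2,0] (exp(x) - exp(-x)) dx = -exp(2) - exp(-2) + 2; the area of that piece is -2 + exp(-2) + exp(2).
∫[0,1] (exp(x) - exp(-x)) dx = -2 + exp(-1) + exp(1).
Total area = (-2 + exp(-2) + exp(2)) + (-2 + exp(-1) + exp(1)) = -4 + exp(-2) + exp(-1) + exp(1) + exp(2).

-4 + exp(-2) + exp(-1) + exp(1) + exp(2)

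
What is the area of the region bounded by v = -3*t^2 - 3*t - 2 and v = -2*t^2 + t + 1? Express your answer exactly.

Set the curves equal: -3*t^2 - 3*t - 2 = -2*t^2 + t + 1, so -t^2 - 4*t - 3 = 0, which factors as -(t + 1)*(t + 3) = 0. The curves meet at t = -3, -1.
On [-3, -1], v = -3*t^2 - 3*t - 2 is on top; that piece has area ∫[-3,-1] (-t^2 - 4*t - 3) dt = 4/3.

4/3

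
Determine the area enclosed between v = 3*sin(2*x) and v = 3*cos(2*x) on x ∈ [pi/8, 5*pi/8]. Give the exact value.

3*sqrt(2)

On [pi/8, 5*pi/8], (3*sin(2*x)) - (3*cos(2*x)) = 3*sin(2*x) - 3*cos(2*x) is ≥ 0 throughout, so the area is a single integral of |3*sin(2*x) - 3*cos(2*x)|.
∫[pi/8,5*pi/8] (3*sin(2*x) - 3*cos(2*x)) dx = 3*sqrt(2).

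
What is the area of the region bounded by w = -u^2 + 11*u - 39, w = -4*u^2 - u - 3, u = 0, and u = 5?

The difference (-u^2 + 11*u - 39) - (-4*u^2 - u - 3) = 3*u^2 + 12*u - 36 changes sign at u = 2 inside [0, 5], so split the integral there.
∫[0,2] (3*u^2 + 12*u - 36) du = -40; the area of that piece is 40.
∫[2,5] (3*u^2 + 12*u - 36) du = 135.
Total area = 40 + 135 = 175.

175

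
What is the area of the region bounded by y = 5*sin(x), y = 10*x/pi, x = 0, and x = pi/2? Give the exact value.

On [0, pi/2], (5*sin(x)) - (10*x/pi) = -10*x/pi + 5*sin(x) is ≥ 0 throughout, so the area is a single integral of |-10*x/pi + 5*sin(x)|.
∫[0,pi/2] (-10*x/pi + 5*sin(x)) dx = 5 - 5*pi/4.

5 - 5*pi/4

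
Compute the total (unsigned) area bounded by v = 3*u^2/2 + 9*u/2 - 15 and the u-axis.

The curve meets the u-axis where 3*u^2/2 + 9*u/2 - 15 = 0, i.e. 3*(u - 2)*(u + 5)/2 = 0, at u = -5, 2.
On [-5, 2] the curve lies below the axis; ∫[-5,2] (3*u^2/2 + 9*u/2 - 15) du = -343/4, giving area 343/4.

343/4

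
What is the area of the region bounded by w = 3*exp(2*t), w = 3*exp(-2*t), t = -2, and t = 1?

-6 + 3*exp(-4)/2 + 3*exp(-2)/2 + 3*exp(2)/2 + 3*exp(4)/2

The difference (3*exp(2*t)) - (3*exp(-2*t)) = 3*exp(2*t) - 3*exp(-2*t) changes sign at t = 0 inside [-2, 1], so split the integral there.
∫[-2,0] (3*exp(2*t) - 3*exp(-2*t)) dt = -3*exp(4)/2 - 3*exp(-4)/2 + 3; the area of that piece is -3 + 3*exp(-4)/2 + 3*exp(4)/2.
∫[0,1] (3*exp(2*t) - 3*exp(-2*t)) dt = -3 + 3*exp(-2)/2 + 3*exp(2)/2.
Total area = (-3 + 3*exp(-4)/2 + 3*exp(4)/2) + (-3 + 3*exp(-2)/2 + 3*exp(2)/2) = -6 + 3*exp(-4)/2 + 3*exp(-2)/2 + 3*exp(2)/2 + 3*exp(4)/2.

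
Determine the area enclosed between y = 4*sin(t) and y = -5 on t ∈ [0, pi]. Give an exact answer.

On [0, pi], (4*sin(t)) - (-5) = 4*sin(t) + 5 is ≥ 0 throughout, so the area is a single integral of |4*sin(t) + 5|.
∫[0,pi] (4*sin(t) + 5) dt = 8 + 5*pi.

8 + 5*pi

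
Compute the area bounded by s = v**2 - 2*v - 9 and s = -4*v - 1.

36

Both boundary curves give s as a function of v, so integrate with respect to v. Setting them equal: v**2 + 2*v - 8 = 0, i.e. (v - 2)*(v + 4) = 0, so they meet at v = -4, 2.
For v in [-4, 2], s = v**2 - 2*v - 9 is on the left; area = ∫[-4,2] (-(v**2 + 2*v - 8)) dv = 36.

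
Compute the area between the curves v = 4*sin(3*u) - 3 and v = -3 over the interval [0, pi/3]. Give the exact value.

On [0, pi/3], (4*sin(3*u) - 3) - (-3) = 4*sin(3*u) is ≥ 0 throughout, so the area is a single integral of |4*sin(3*u)|.
∫[0,pi/3] (4*sin(3*u)) du = 8/3.

8/3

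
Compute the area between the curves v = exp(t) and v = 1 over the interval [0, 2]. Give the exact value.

-3 + exp(2)

On [0, 2], (exp(t)) - (1) = exp(t) - 1 is ≥ 0 throughout, so the area is a single integral of |exp(t) - 1|.
∫[0,2] (exp(t) - 1) dt = -3 + exp(2).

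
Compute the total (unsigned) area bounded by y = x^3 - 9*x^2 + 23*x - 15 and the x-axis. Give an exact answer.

8

The curve meets the x-axis where x^3 - 9*x^2 + 23*x - 15 = 0, i.e. (x - 5)*(x - 3)*(x - 1) = 0, at x = 1, 3, 5.
On [1, 3] the curve lies above the axis; ∫[1,3] (x^3 - 9*x^2 + 23*x - 15) dx = 4, giving area 4.
On [3, 5] the curve lies below the axis; ∫[3,5] (x^3 - 9*x^2 + 23*x - 15) dx = -4, giving area 4.
Total area = 4 + 4 = 8.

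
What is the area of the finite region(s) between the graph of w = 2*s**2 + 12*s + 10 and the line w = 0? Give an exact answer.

The curve meets the s-axis where 2*s**2 + 12*s + 10 = 0, i.e. 2*(s + 1)*(s + 5) = 0, at s = -5, -1.
On [-5, -1] the curve lies below the axis; ∫[-5,-1] (2*s**2 + 12*s + 10) ds = -64/3, giving area 64/3.

64/3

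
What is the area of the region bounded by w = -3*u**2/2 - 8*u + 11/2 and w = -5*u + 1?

16

Set the curves equal: -3*u**2/2 - 8*u + 11/2 = -5*u + 1, so -3*u**2/2 - 3*u + 9/2 = 0, which factors as -3*(u - 1)*(u + 3)/2 = 0. The curves meet at u = -3, 1.
On [-3, 1], w = -3*u**2/2 - 8*u + 11/2 is on top; that piece has area ∫[-3,1] (-3*u**2/2 - 3*u + 9/2) du = 16.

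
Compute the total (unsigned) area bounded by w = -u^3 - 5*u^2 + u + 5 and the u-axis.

The curve meets the u-axis where -u^3 - 5*u^2 + u + 5 = 0, i.e. -(u - 1)*(u + 1)*(u + 5) = 0, at u = -5, -1, 1.
On [-5, -1] the curve lies below the axis; ∫[-5,-1] (-u^3 - 5*u^2 + u + 5) du = -128/3, giving area 128/3.
On [-1, 1] the curve lies above the axis; ∫[-1,1] (-u^3 - 5*u^2 + u + 5) du = 20/3, giving area 20/3.
Total area = 128/3 + 20/3 = 148/3.

148/3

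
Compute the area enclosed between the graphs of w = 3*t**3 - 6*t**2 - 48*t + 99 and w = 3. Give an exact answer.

Set the curves equal: 3*t**3 - 6*t**2 - 48*t + 99 = 3, so 3*t**3 - 6*t**2 - 48*t + 96 = 0, which factors as 3*(t - 4)*(t - 2)*(t + 4) = 0. The curves meet at t = -4, 2, 4.
On [-4, 2], w = 3*t**3 - 6*t**2 - 48*t + 99 is on top; that piece has area ∫[-4,2] (3*t**3 - 6*t**2 - 48*t + 96) dt = 540.
On [2, 4], w = 3 is on top; that piece has area ∫[2,4] (-(3*t**3 - 6*t**2 - 48*t + 96)) dt = 28.
Total enclosed area = 540 + 28 = 568.

568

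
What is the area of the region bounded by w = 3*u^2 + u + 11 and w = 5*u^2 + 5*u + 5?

64/3

Set the curves equal: 3*u^2 + u + 11 = 5*u^2 + 5*u + 5, so -2*u^2 - 4*u + 6 = 0, which factors as -2*(u - 1)*(u + 3) = 0. The curves meet at u = -3, 1.
On [-3, 1], w = 3*u^2 + u + 11 is on top; that piece has area ∫[-3,1] (-2*u^2 - 4*u + 6) du = 64/3.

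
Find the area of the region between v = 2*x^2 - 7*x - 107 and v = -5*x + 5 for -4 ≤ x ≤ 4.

On [-4, 4], (2*x^2 - 7*x - 107) - (-5*x + 5) = 2*x^2 - 2*x - 112 is ≤ 0 throughout, so the area is a single integral of |2*x^2 - 2*x - 112|.
∫[-4,4] (2*x^2 - 2*x - 112) dx = -2432/3; the area of that piece is 2432/3.

2432/3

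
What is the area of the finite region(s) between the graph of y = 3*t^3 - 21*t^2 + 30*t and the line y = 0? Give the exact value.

The curve meets the t-axis where 3*t^3 - 21*t^2 + 30*t = 0, i.e. 3*t*(t - 5)*(t - 2) = 0, at t = 0, 2, 5.
On [0, 2] the curve lies above the axis; ∫[0,2] (3*t^3 - 21*t^2 + 30*t) dt = 16, giving area 16.
On [2, 5] the curve lies below the axis; ∫[2,5] (3*t^3 - 21*t^2 + 30*t) dt = -189/4, giving area 189/4.
Total area = 16 + 189/4 = 253/4.

253/4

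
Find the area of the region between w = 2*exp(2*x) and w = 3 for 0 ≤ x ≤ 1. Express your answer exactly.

The difference (2*exp(2*x)) - (3) = 2*exp(2*x) - 3 changes sign at x = -log(2)/2 + log(3)/2 inside [0, 1], so split the integral there.
∫[0,-log(2)/2 + log(3)/2] (2*exp(2*x) - 3) dx = log(2*sqrt(6)/9) + 1/2; the area of that piece is -1/2 + log(3*sqrt(6)/4).
∫[-log(2)/2 + log(3)/2,1] (2*exp(2*x) - 3) dx = -9/2 - 3*log(2)/2 + 3*log(3)/2 + exp(2).
Total area = (-1/2 + log(3*sqrt(6)/4)) + (-9/2 - 3*log(2)/2 + 3*log(3)/2 + exp(2)) = -5 - 7*log(2)/2 + log(6)/2 + 5*log(3)/2 + exp(2).

-5 - 7*log(2)/2 + log(6)/2 + 5*log(3)/2 + exp(2)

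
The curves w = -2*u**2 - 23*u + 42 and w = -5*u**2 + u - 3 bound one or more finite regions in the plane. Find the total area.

4

Set the curves equal: -2*u**2 - 23*u + 42 = -5*u**2 + u - 3, so 3*u**2 - 24*u + 45 = 0, which factors as 3*(u - 5)*(u - 3) = 0. The curves meet at u = 3, 5.
On [3, 5], w = -5*u**2 + u - 3 is on top; that piece has area ∫[3,5] (-(3*u**2 - 24*u + 45)) du = 4.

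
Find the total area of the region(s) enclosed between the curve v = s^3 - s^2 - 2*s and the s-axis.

The curve meets the s-axis where s^3 - s^2 - 2*s = 0, i.e. s*(s - 2)*(s + 1) = 0, at s = -1, 0, 2.
On [-1, 0] the curve lies above the axis; ∫[-1,0] (s^3 - s^2 - 2*s) ds = 5/12, giving area 5/12.
On [0, 2] the curve lies below the axis; ∫[0,2] (s^3 - s^2 - 2*s) ds = -8/3, giving area 8/3.
Total area = 5/12 + 8/3 = 37/12.

37/12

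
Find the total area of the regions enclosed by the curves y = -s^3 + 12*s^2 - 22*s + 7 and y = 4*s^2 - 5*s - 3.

71/6

Set the curves equal: -s^3 + 12*s^2 - 22*s + 7 = 4*s^2 - 5*s - 3, so -s^3 + 8*s^2 - 17*s + 10 = 0, which factors as -(s - 5)*(s - 2)*(s - 1) = 0. The curves meet at s = 1, 2, 5.
On [1, 2], y = 4*s^2 - 5*s - 3 is on top; that piece has area ∫[1,2] (-(-s^3 + 8*s^2 - 17*s + 10)) ds = 7/12.
On [2, 5], y = -s^3 + 12*s^2 - 22*s + 7 is on top; that piece has area ∫[2,5] (-s^3 + 8*s^2 - 17*s + 10) ds = 45/4.
Total enclosed area = 7/12 + 45/4 = 71/6.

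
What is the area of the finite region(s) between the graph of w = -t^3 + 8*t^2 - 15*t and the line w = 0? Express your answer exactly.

253/12

The curve meets the t-axis where -t^3 + 8*t^2 - 15*t = 0, i.e. -t*(t - 5)*(t - 3) = 0, at t = 0, 3, 5.
On [0, 3] the curve lies below the axis; ∫[0,3] (-t^3 + 8*t^2 - 15*t) dt = -63/4, giving area 63/4.
On [3, 5] the curve lies above the axis; ∫[3,5] (-t^3 + 8*t^2 - 15*t) dt = 16/3, giving area 16/3.
Total area = 63/4 + 16/3 = 253/12.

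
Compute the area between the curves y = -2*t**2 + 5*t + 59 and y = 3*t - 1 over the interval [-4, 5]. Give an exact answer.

On [-4, 5], (-2*t**2 + 5*t + 59) - (3*t - 1) = -2*t**2 + 2*t + 60 is ≥ 0 throughout, so the area is a single integral of |-2*t**2 + 2*t + 60|.
∫[-4,5] (-2*t**2 + 2*t + 60) dt = 423.

423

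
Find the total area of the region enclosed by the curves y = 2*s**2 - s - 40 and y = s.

Set the curves equal: 2*s**2 - s - 40 = s, so 2*s**2 - 2*s - 40 = 0, which factors as 2*(s - 5)*(s + 4) = 0. The curves meet at s = -4, 5.
On [-4, 5], y = s is on top; that piece has area ∫[-4,5] (-(2*s**2 - 2*s - 40)) ds = 243.

243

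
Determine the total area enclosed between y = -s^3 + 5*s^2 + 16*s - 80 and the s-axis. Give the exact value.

The curve meets the s-axis where -s^3 + 5*s^2 + 16*s - 80 = 0, i.e. -(s - 5)*(s - 4)*(s + 4) = 0, at s = -4, 4, 5.
On [-4, 4] the curve lies below the axis; ∫[-4,4] (-s^3 + 5*s^2 + 16*s - 80) ds = -1280/3, giving area 1280/3.
On [4, 5] the curve lies above the axis; ∫[4,5] (-s^3 + 5*s^2 + 16*s - 80) ds = 17/12, giving area 17/12.
Total area = 1280/3 + 17/12 = 5137/12.

5137/12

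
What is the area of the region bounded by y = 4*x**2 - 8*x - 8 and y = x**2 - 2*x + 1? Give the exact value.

32

Set the curves equal: 4*x**2 - 8*x - 8 = x**2 - 2*x + 1, so 3*x**2 - 6*x - 9 = 0, which factors as 3*(x - 3)*(x + 1) = 0. The curves meet at x = -1, 3.
On [-1, 3], y = x**2 - 2*x + 1 is on top; that piece has area ∫[-1,3] (-(3*x**2 - 6*x - 9)) dx = 32.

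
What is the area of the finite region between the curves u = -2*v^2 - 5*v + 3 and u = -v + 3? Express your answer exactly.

8/3

Both boundary curves give u as a function of v, so integrate with respect to v. Setting them equal: -2*v^2 - 4*v = 0, i.e. -2*v*(v + 2) = 0, so they meet at v = -2, 0.
For v in [-2, 0], u = -2*v^2 - 5*v + 3 is on the right; area = ∫[-2,0] (-2*v^2 - 4*v) dv = 8/3.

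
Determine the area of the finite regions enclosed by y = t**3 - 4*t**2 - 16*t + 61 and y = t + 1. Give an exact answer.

Set the curves equal: t**3 - 4*t**2 - 16*t + 61 = t + 1, so t**3 - 4*t**2 - 17*t + 60 = 0, which factors as (t - 5)*(t - 3)*(t + 4) = 0. The curves meet at t = -4, 3, 5.
On [-4, 3], y = t**3 - 4*t**2 - 16*t + 61 is on top; that piece has area ∫[-4,3] (t**3 - 4*t**2 - 17*t + 60) dt = 3773/12.
On [3, 5], y = t + 1 is on top; that piece has area ∫[3,5] (-(t**3 - 4*t**2 - 17*t + 60)) dt = 32/3.
Total enclosed area = 3773/12 + 32/3 = 3901/12.

3901/12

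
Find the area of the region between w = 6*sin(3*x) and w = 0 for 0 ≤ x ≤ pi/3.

4

On [0, pi/3], (6*sin(3*x)) - (0) = 6*sin(3*x) is ≥ 0 throughout, so the area is a single integral of |6*sin(3*x)|.
∫[0,pi/3] (6*sin(3*x)) dx = 4.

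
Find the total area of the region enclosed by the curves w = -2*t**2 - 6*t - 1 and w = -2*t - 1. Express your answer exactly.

Set the curves equal: -2*t**2 - 6*t - 1 = -2*t - 1, so -2*t**2 - 4*t = 0, which factors as -2*t*(t + 2) = 0. The curves meet at t = -2, 0.
On [-2, 0], w = -2*t**2 - 6*t - 1 is on top; that piece has area ∫[-2,0] (-2*t**2 - 4*t) dt = 8/3.

8/3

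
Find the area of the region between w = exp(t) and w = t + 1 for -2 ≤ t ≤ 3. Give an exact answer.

-15/2 - exp(-2) + exp(3)

On [-2, 3], (exp(t)) - (t + 1) = -t + exp(t) - 1 is ≥ 0 throughout, so the area is a single integral of |-t + exp(t) - 1|.
∫[-2,3] (-t + exp(t) - 1) dt = -15/2 - exp(-2) + exp(3).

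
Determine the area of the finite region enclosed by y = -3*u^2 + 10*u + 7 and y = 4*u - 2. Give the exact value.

Set the curves equal: -3*u^2 + 10*u + 7 = 4*u - 2, so -3*u^2 + 6*u + 9 = 0, which factors as -3*(u - 3)*(u + 1) = 0. The curves meet at u = -1, 3.
On [-1, 3], y = -3*u^2 + 10*u + 7 is on top; that piece has area ∫[-1,3] (-3*u^2 + 6*u + 9) du = 32.

32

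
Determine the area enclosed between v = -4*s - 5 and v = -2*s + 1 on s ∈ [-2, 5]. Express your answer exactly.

63

On [-2, 5], (-4*s - 5) - (-2*s + 1) = -2*s - 6 is ≤ 0 throughout, so the area is a single integral of |-2*s - 6|.
∫[-2,5] (-2*s - 6) ds = -63; the area of that piece is 63.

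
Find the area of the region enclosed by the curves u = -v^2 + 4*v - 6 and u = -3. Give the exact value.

Both boundary curves give u as a function of v, so integrate with respect to v. Setting them equal: -v^2 + 4*v - 3 = 0, i.e. -(v - 3)*(v - 1) = 0, so they meet at v = 1, 3.
For v in [1, 3], u = -v^2 + 4*v - 6 is on the right; area = ∫[1,3] (-v^2 + 4*v - 3) dv = 4/3.

4/3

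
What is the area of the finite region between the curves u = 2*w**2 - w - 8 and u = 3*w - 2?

Both boundary curves give u as a function of w, so integrate with respect to w. Setting them equal: 2*w**2 - 4*w - 6 = 0, i.e. 2*(w - 3)*(w + 1) = 0, so they meet at w = -1, 3.
For w in [-1, 3], u = 2*w**2 - w - 8 is on the left; area = ∫[-1,3] (-(2*w**2 - 4*w - 6)) dw = 64/3.

64/3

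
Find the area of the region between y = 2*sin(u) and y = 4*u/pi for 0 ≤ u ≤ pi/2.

On [0, pi/2], (2*sin(u)) - (4*u/pi) = -4*u/pi + 2*sin(u) is ≥ 0 throughout, so the area is a single integral of |-4*u/pi + 2*sin(u)|.
∫[0,pi/2] (-4*u/pi + 2*sin(u)) du = 2 - pi/2.

2 - pi/2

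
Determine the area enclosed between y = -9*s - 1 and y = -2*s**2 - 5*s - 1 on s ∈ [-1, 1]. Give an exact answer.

4

The difference (-9*s - 1) - (-2*s**2 - 5*s - 1) = 2*s**2 - 4*s changes sign at s = 0 inside [-1, 1], so split the integral there.
∫[-1,0] (2*s**2 - 4*s) ds = 8/3.
∫[0,1] (2*s**2 - 4*s) ds = -4/3; the area of that piece is 4/3.
Total area = 8/3 + 4/3 = 4.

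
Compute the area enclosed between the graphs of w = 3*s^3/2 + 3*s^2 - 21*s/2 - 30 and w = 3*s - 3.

Set the curves equal: 3*s^3/2 + 3*s^2 - 21*s/2 - 30 = 3*s - 3, so 3*s^3/2 + 3*s^2 - 27*s/2 - 27 = 0, which factors as 3*(s - 3)*(s + 2)*(s + 3)/2 = 0. The curves meet at s = -3, -2, 3.
On [-3, -2], w = 3*s^3/2 + 3*s^2 - 21*s/2 - 30 is on top; that piece has area ∫[-3,-2] (3*s^3/2 + 3*s^2 - 27*s/2 - 27) ds = 11/8.
On [-2, 3], w = 3*s - 3 is on top; that piece has area ∫[-2,3] (-(3*s^3/2 + 3*s^2 - 27*s/2 - 27)) ds = 875/8.
Total enclosed area = 11/8 + 875/8 = 443/4.

443/4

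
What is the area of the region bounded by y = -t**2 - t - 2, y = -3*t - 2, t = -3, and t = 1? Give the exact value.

The difference (-t**2 - t - 2) - (-3*t - 2) = -t**2 + 2*t changes sign at t = 0 inside [-3, 1], so split the integral there.
∫[-3,0] (-t**2 + 2*t) dt = -18; the area of that piece is 18.
∫[0,1] (-t**2 + 2*t) dt = 2/3.
Total area = 18 + 2/3 = 56/3.

56/3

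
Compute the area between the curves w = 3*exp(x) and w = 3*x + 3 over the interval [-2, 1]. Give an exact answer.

On [-2, 1], (3*exp(x)) - (3*x + 3) = -3*x + 3*exp(x) - 3 is ≥ 0 throughout, so the area is a single integral of |-3*x + 3*exp(x) - 3|.
∫[-2,1] (-3*x + 3*exp(x) - 3) dx = -9/2 - 3*exp(-2) + 3*exp(1).

-9/2 - 3*exp(-2) + 3*exp(1)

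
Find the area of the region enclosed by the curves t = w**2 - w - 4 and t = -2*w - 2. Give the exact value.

Both boundary curves give t as a function of w, so integrate with respect to w. Setting them equal: w**2 + w - 2 = 0, i.e. (w - 1)*(w + 2) = 0, so they meet at w = -2, 1.
For w in [-2, 1], t = w**2 - w - 4 is on the left; area = ∫[-2,1] (-(w**2 + w - 2)) dw = 9/2.

9/2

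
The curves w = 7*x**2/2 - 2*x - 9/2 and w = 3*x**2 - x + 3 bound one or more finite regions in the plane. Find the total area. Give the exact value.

Set the curves equal: 7*x**2/2 - 2*x - 9/2 = 3*x**2 - x + 3, so x**2/2 - x - 15/2 = 0, which factors as (x - 5)*(x + 3)/2 = 0. The curves meet at x = -3, 5.
On [-3, 5], w = 3*x**2 - x + 3 is on top; that piece has area ∫[-3,5] (-(x**2/2 - x - 15/2)) dx = 128/3.

128/3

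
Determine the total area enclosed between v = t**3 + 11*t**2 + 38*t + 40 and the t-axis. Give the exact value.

The curve meets the t-axis where t**3 + 11*t**2 + 38*t + 40 = 0, i.e. (t + 2)*(t + 4)*(t + 5) = 0, at t = -5, -4, -2.
On [-5, -4] the curve lies above the axis; ∫[-5,-4] (t**3 + 11*t**2 + 38*t + 40) dt = 5/12, giving area 5/12.
On [-4, -2] the curve lies below the axis; ∫[-4,-2] (t**3 + 11*t**2 + 38*t + 40) dt = -8/3, giving area 8/3.
Total area = 5/12 + 8/3 = 37/12.

37/12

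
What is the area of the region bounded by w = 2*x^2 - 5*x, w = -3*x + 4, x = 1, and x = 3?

The difference (2*x^2 - 5*x) - (-3*x + 4) = 2*x^2 - 2*x - 4 changes sign at x = 2 inside [1, 3], so split the integral there.
∫[1,2] (2*x^2 - 2*x - 4) dx = -7/3; the area of that piece is 7/3.
∫[2,3] (2*x^2 - 2*x - 4) dx = 11/3.
Total area = 7/3 + 11/3 = 6.

6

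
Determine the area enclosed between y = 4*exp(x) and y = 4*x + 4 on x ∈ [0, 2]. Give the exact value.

On [0, 2], (4*exp(x)) - (4*x + 4) = -4*x + 4*exp(x) - 4 is ≥ 0 throughout, so the area is a single integral of |-4*x + 4*exp(x) - 4|.
∫[0,2] (-4*x + 4*exp(x) - 4) dx = -20 + 4*exp(2).

-20 + 4*exp(2)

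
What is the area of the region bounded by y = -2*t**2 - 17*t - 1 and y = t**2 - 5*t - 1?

Set the curves equal: -2*t**2 - 17*t - 1 = t**2 - 5*t - 1, so -3*t**2 - 12*t = 0, which factors as -3*t*(t + 4) = 0. The curves meet at t = -4, 0.
On [-4, 0], y = -2*t**2 - 17*t - 1 is on top; that piece has area ∫[-4,0] (-3*t**2 - 12*t) dt = 32.

32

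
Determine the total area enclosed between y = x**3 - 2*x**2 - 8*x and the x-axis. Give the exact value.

The curve meets the x-axis where x**3 - 2*x**2 - 8*x = 0, i.e. x*(x - 4)*(x + 2) = 0, at x = -2, 0, 4.
On [-2, 0] the curve lies above the axis; ∫[-2,0] (x**3 - 2*x**2 - 8*x) dx = 20/3, giving area 20/3.
On [0, 4] the curve lies below the axis; ∫[0,4] (x**3 - 2*x**2 - 8*x) dx = -128/3, giving area 128/3.
Total area = 20/3 + 128/3 = 148/3.

148/3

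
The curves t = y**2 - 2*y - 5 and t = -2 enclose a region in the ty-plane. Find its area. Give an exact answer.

Both boundary curves give t as a function of y, so integrate with respect to y. Setting them equal: y**2 - 2*y - 3 = 0, i.e. (y - 3)*(y + 1) = 0, so they meet at y = -1, 3.
For y in [-1, 3], t = y**2 - 2*y - 5 is on the left; area = ∫[-1,3] (-(y**2 - 2*y - 3)) dy = 32/3.

32/3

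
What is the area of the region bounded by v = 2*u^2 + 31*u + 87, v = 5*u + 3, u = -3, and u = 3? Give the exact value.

On [-3, 3], (2*u^2 + 31*u + 87) - (5*u + 3) = 2*u^2 + 26*u + 84 is ≥ 0 throughout, so the area is a single integral of |2*u^2 + 26*u + 84|.
∫[-3,3] (2*u^2 + 26*u + 84) du = 540.

540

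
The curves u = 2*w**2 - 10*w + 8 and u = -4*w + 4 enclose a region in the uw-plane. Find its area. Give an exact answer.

1/3

Both boundary curves give u as a function of w, so integrate with respect to w. Setting them equal: 2*w**2 - 6*w + 4 = 0, i.e. 2*(w - 2)*(w - 1) = 0, so they meet at w = 1, 2.
For w in [1, 2], u = 2*w**2 - 10*w + 8 is on the left; area = ∫[1,2] (-(2*w**2 - 6*w + 4)) dw = 1/3.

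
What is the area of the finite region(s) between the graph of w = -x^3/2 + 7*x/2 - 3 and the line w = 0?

The curve meets the x-axis where -x^3/2 + 7*x/2 - 3 = 0, i.e. -(x - 2)*(x - 1)*(x + 3)/2 = 0, at x = -3, 1, 2.
On [-3, 1] the curve lies below the axis; ∫[-3,1] (-x^3/2 + 7*x/2 - 3) dx = -16, giving area 16.
On [1, 2] the curve lies above the axis; ∫[1,2] (-x^3/2 + 7*x/2 - 3) dx = 3/8, giving area 3/8.
Total area = 16 + 3/8 = 131/8.

131/8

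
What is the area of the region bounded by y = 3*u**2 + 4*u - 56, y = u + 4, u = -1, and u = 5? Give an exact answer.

227

The difference (3*u**2 + 4*u - 56) - (u + 4) = 3*u**2 + 3*u - 60 changes sign at u = 4 inside [-1, 5], so split the integral there.
∫[-1,4] (3*u**2 + 3*u - 60) du = -425/2; the area of that piece is 425/2.
∫[4,5] (3*u**2 + 3*u - 60) du = 29/2.
Total area = 425/2 + 29/2 = 227.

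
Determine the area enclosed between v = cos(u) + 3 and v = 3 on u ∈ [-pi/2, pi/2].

On [-pi/2, pi/2], (cos(u) + 3) - (3) = cos(u) is ≥ 0 throughout, so the area is a single integral of |cos(u)|.
∫[-pi/2,pi/2] (cos(u)) du = 2.

2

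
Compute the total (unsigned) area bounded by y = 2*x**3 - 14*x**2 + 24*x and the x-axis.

The curve meets the x-axis where 2*x**3 - 14*x**2 + 24*x = 0, i.e. 2*x*(x - 4)*(x - 3) = 0, at x = 0, 3, 4.
On [0, 3] the curve lies above the axis; ∫[0,3] (2*x**3 - 14*x**2 + 24*x) dx = 45/2, giving area 45/2.
On [3, 4] the curve lies below the axis; ∫[3,4] (2*x**3 - 14*x**2 + 24*x) dx = -7/6, giving area 7/6.
Total area = 45/2 + 7/6 = 71/3.

71/3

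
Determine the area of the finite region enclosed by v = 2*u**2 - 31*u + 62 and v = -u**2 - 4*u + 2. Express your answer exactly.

1/2

Set the curves equal: 2*u**2 - 31*u + 62 = -u**2 - 4*u + 2, so 3*u**2 - 27*u + 60 = 0, which factors as 3*(u - 5)*(u - 4) = 0. The curves meet at u = 4, 5.
On [4, 5], v = -u**2 - 4*u + 2 is on top; that piece has area ∫[4,5] (-(3*u**2 - 27*u + 60)) du = 1/2.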